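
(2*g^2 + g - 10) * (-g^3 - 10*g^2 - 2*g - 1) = -2*g^5 - 21*g^4 - 4*g^3 + 96*g^2 + 19*g + 10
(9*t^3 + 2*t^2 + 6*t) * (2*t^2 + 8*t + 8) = 18*t^5 + 76*t^4 + 100*t^3 + 64*t^2 + 48*t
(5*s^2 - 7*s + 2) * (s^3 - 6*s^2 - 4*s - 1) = 5*s^5 - 37*s^4 + 24*s^3 + 11*s^2 - s - 2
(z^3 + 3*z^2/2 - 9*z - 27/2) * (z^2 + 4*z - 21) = z^5 + 11*z^4/2 - 24*z^3 - 81*z^2 + 135*z + 567/2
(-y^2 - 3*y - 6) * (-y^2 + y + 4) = y^4 + 2*y^3 - y^2 - 18*y - 24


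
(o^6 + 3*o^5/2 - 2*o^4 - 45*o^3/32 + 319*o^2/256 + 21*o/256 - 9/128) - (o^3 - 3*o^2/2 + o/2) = o^6 + 3*o^5/2 - 2*o^4 - 77*o^3/32 + 703*o^2/256 - 107*o/256 - 9/128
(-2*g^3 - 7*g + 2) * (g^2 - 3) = -2*g^5 - g^3 + 2*g^2 + 21*g - 6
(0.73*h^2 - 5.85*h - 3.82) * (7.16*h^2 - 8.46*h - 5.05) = 5.2268*h^4 - 48.0618*h^3 + 18.4533*h^2 + 61.8597*h + 19.291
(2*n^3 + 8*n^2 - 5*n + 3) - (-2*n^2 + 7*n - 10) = 2*n^3 + 10*n^2 - 12*n + 13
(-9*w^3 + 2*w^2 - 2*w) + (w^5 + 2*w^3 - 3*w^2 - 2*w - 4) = w^5 - 7*w^3 - w^2 - 4*w - 4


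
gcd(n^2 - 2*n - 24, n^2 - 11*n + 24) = 1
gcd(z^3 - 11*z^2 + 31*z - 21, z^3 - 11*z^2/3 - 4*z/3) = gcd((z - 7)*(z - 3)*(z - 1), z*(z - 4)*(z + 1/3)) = 1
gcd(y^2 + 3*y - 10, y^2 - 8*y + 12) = y - 2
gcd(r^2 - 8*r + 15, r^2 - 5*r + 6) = r - 3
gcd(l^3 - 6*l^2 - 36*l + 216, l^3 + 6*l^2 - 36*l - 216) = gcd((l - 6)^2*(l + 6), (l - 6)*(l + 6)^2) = l^2 - 36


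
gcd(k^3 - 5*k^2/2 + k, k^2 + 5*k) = k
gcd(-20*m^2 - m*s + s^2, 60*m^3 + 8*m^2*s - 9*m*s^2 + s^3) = -5*m + s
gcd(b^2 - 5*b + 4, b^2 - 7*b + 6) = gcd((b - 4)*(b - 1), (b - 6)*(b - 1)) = b - 1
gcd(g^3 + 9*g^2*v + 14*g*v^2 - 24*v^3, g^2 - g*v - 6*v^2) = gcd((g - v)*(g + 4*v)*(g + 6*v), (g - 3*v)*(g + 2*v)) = 1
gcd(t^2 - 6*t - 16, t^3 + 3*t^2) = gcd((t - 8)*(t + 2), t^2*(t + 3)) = 1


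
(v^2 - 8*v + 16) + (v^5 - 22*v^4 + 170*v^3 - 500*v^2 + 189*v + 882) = v^5 - 22*v^4 + 170*v^3 - 499*v^2 + 181*v + 898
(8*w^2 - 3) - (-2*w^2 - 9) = 10*w^2 + 6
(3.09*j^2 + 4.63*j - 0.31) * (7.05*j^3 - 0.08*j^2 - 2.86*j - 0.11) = 21.7845*j^5 + 32.3943*j^4 - 11.3933*j^3 - 13.5569*j^2 + 0.3773*j + 0.0341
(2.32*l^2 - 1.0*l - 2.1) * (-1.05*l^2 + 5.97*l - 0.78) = -2.436*l^4 + 14.9004*l^3 - 5.5746*l^2 - 11.757*l + 1.638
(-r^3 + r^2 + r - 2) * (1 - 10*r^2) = 10*r^5 - 10*r^4 - 11*r^3 + 21*r^2 + r - 2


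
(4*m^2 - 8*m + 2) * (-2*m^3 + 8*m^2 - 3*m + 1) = -8*m^5 + 48*m^4 - 80*m^3 + 44*m^2 - 14*m + 2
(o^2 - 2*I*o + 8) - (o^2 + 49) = -2*I*o - 41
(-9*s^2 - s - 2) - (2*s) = -9*s^2 - 3*s - 2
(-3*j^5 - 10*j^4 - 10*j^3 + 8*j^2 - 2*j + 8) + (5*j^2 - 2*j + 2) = -3*j^5 - 10*j^4 - 10*j^3 + 13*j^2 - 4*j + 10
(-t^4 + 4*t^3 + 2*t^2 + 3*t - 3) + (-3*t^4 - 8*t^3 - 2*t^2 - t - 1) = -4*t^4 - 4*t^3 + 2*t - 4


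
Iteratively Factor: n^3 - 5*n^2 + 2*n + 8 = (n + 1)*(n^2 - 6*n + 8) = (n - 2)*(n + 1)*(n - 4)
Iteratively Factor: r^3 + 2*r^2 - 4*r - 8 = (r + 2)*(r^2 - 4) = (r + 2)^2*(r - 2)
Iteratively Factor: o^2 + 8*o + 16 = (o + 4)*(o + 4)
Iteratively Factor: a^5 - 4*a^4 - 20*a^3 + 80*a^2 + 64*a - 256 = (a + 4)*(a^4 - 8*a^3 + 12*a^2 + 32*a - 64) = (a - 4)*(a + 4)*(a^3 - 4*a^2 - 4*a + 16) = (a - 4)*(a + 2)*(a + 4)*(a^2 - 6*a + 8) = (a - 4)*(a - 2)*(a + 2)*(a + 4)*(a - 4)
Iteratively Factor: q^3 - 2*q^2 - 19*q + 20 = (q + 4)*(q^2 - 6*q + 5) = (q - 1)*(q + 4)*(q - 5)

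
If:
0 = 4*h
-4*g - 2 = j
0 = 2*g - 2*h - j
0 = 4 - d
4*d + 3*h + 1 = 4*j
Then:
No Solution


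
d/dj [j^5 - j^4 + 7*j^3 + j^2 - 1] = j*(5*j^3 - 4*j^2 + 21*j + 2)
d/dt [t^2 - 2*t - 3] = 2*t - 2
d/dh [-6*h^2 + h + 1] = 1 - 12*h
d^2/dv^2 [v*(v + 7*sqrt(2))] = 2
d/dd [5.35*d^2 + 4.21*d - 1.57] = 10.7*d + 4.21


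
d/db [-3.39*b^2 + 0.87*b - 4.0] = 0.87 - 6.78*b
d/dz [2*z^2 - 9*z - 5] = 4*z - 9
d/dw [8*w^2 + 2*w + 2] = 16*w + 2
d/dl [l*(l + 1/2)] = 2*l + 1/2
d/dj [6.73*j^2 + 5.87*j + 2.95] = 13.46*j + 5.87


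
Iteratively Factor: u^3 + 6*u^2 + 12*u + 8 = (u + 2)*(u^2 + 4*u + 4) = (u + 2)^2*(u + 2)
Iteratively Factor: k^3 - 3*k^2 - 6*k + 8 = (k + 2)*(k^2 - 5*k + 4) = (k - 4)*(k + 2)*(k - 1)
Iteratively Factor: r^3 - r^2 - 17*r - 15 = (r + 3)*(r^2 - 4*r - 5) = (r - 5)*(r + 3)*(r + 1)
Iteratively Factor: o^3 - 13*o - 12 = (o + 1)*(o^2 - o - 12) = (o - 4)*(o + 1)*(o + 3)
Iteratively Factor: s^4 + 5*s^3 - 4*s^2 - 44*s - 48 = (s + 2)*(s^3 + 3*s^2 - 10*s - 24) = (s + 2)^2*(s^2 + s - 12) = (s + 2)^2*(s + 4)*(s - 3)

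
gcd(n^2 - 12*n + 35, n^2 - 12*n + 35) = n^2 - 12*n + 35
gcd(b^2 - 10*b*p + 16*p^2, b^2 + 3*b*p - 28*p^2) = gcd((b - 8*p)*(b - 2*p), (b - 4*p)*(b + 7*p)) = 1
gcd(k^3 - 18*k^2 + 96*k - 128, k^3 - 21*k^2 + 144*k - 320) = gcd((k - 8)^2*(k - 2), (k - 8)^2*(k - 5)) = k^2 - 16*k + 64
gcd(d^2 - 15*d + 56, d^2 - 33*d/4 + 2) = d - 8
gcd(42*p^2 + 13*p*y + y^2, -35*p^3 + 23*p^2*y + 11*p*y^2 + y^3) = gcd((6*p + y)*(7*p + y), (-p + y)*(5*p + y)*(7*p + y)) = 7*p + y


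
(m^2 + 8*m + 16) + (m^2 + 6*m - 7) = 2*m^2 + 14*m + 9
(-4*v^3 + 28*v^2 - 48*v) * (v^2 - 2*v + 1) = -4*v^5 + 36*v^4 - 108*v^3 + 124*v^2 - 48*v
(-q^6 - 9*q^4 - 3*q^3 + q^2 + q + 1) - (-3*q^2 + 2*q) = -q^6 - 9*q^4 - 3*q^3 + 4*q^2 - q + 1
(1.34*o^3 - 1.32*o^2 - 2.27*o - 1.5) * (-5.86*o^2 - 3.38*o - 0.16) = -7.8524*o^5 + 3.206*o^4 + 17.5494*o^3 + 16.6738*o^2 + 5.4332*o + 0.24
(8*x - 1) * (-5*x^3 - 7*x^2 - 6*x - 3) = -40*x^4 - 51*x^3 - 41*x^2 - 18*x + 3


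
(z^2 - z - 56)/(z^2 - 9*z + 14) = (z^2 - z - 56)/(z^2 - 9*z + 14)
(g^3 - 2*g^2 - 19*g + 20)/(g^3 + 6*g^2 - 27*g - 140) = (g - 1)/(g + 7)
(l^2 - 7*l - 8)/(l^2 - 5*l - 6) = (l - 8)/(l - 6)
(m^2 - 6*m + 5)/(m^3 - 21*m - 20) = (m - 1)/(m^2 + 5*m + 4)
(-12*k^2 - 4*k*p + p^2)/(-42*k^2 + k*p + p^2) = (2*k + p)/(7*k + p)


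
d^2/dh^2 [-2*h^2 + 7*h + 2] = -4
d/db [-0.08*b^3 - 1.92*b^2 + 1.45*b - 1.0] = -0.24*b^2 - 3.84*b + 1.45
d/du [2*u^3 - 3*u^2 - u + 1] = 6*u^2 - 6*u - 1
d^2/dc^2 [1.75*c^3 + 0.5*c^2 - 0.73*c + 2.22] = 10.5*c + 1.0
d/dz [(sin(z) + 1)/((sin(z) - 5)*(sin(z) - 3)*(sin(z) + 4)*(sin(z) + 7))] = (-3*sin(z)^4 - 10*sin(z)^3 + 36*sin(z)^2 + 90*sin(z) + 479)*cos(z)/((sin(z) - 5)^2*(sin(z) - 3)^2*(sin(z) + 4)^2*(sin(z) + 7)^2)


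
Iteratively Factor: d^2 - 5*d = (d)*(d - 5)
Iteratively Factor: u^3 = (u)*(u^2) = u^2*(u)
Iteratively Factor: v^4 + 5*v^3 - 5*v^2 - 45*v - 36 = (v + 4)*(v^3 + v^2 - 9*v - 9) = (v + 1)*(v + 4)*(v^2 - 9) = (v - 3)*(v + 1)*(v + 4)*(v + 3)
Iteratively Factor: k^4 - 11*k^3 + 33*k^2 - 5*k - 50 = (k - 2)*(k^3 - 9*k^2 + 15*k + 25) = (k - 2)*(k + 1)*(k^2 - 10*k + 25) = (k - 5)*(k - 2)*(k + 1)*(k - 5)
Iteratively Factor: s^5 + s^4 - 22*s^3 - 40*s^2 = (s + 2)*(s^4 - s^3 - 20*s^2) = s*(s + 2)*(s^3 - s^2 - 20*s) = s*(s - 5)*(s + 2)*(s^2 + 4*s) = s^2*(s - 5)*(s + 2)*(s + 4)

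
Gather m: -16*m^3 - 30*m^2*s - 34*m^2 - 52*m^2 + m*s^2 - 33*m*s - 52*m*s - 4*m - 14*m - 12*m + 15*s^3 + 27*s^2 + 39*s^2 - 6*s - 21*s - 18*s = -16*m^3 + m^2*(-30*s - 86) + m*(s^2 - 85*s - 30) + 15*s^3 + 66*s^2 - 45*s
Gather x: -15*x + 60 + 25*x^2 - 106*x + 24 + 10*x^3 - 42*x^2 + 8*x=10*x^3 - 17*x^2 - 113*x + 84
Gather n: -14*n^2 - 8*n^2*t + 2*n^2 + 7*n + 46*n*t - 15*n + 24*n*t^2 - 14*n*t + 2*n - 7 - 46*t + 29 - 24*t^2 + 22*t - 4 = n^2*(-8*t - 12) + n*(24*t^2 + 32*t - 6) - 24*t^2 - 24*t + 18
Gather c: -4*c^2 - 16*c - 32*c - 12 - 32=-4*c^2 - 48*c - 44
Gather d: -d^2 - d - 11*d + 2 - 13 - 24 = -d^2 - 12*d - 35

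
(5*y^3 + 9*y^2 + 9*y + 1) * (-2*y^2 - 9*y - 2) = -10*y^5 - 63*y^4 - 109*y^3 - 101*y^2 - 27*y - 2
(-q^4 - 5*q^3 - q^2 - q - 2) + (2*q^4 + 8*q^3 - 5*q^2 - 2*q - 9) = q^4 + 3*q^3 - 6*q^2 - 3*q - 11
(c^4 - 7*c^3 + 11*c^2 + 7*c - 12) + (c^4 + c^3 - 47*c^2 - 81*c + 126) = 2*c^4 - 6*c^3 - 36*c^2 - 74*c + 114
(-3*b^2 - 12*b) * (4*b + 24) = -12*b^3 - 120*b^2 - 288*b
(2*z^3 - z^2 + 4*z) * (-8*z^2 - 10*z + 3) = -16*z^5 - 12*z^4 - 16*z^3 - 43*z^2 + 12*z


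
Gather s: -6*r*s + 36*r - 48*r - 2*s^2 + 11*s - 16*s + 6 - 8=-12*r - 2*s^2 + s*(-6*r - 5) - 2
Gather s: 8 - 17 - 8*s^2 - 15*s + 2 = -8*s^2 - 15*s - 7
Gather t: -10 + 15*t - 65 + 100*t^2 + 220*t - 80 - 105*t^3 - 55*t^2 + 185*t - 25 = -105*t^3 + 45*t^2 + 420*t - 180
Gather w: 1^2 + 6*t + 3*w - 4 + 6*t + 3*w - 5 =12*t + 6*w - 8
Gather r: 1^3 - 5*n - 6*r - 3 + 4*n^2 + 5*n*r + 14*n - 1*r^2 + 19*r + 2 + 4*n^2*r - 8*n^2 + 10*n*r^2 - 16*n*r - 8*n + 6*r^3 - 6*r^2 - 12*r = -4*n^2 + n + 6*r^3 + r^2*(10*n - 7) + r*(4*n^2 - 11*n + 1)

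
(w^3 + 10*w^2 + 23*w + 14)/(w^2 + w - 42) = (w^2 + 3*w + 2)/(w - 6)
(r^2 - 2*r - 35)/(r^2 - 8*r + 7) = (r + 5)/(r - 1)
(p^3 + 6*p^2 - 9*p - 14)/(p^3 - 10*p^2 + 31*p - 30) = (p^2 + 8*p + 7)/(p^2 - 8*p + 15)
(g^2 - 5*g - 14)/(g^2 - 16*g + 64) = (g^2 - 5*g - 14)/(g^2 - 16*g + 64)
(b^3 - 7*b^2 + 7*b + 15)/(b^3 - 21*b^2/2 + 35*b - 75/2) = 2*(b + 1)/(2*b - 5)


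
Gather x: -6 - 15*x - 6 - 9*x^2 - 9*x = -9*x^2 - 24*x - 12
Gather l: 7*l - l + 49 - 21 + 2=6*l + 30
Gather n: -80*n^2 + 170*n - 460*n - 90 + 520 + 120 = -80*n^2 - 290*n + 550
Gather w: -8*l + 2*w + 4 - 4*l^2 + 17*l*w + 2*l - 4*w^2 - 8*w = -4*l^2 - 6*l - 4*w^2 + w*(17*l - 6) + 4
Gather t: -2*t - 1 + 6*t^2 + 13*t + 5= 6*t^2 + 11*t + 4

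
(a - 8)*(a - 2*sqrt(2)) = a^2 - 8*a - 2*sqrt(2)*a + 16*sqrt(2)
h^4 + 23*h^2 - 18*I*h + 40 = (h - 4*I)*(h - 2*I)*(h + I)*(h + 5*I)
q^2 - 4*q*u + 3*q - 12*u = (q + 3)*(q - 4*u)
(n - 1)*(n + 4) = n^2 + 3*n - 4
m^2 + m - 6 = (m - 2)*(m + 3)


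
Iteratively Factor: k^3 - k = (k - 1)*(k^2 + k) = (k - 1)*(k + 1)*(k)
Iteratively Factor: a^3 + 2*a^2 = (a)*(a^2 + 2*a) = a^2*(a + 2)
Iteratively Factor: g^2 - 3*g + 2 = (g - 1)*(g - 2)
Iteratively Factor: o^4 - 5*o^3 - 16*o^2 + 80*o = (o - 5)*(o^3 - 16*o) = (o - 5)*(o - 4)*(o^2 + 4*o) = o*(o - 5)*(o - 4)*(o + 4)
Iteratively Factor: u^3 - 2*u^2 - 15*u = (u + 3)*(u^2 - 5*u) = u*(u + 3)*(u - 5)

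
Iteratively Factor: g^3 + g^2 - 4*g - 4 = (g + 2)*(g^2 - g - 2) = (g - 2)*(g + 2)*(g + 1)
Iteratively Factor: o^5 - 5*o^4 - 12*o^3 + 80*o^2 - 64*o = (o - 1)*(o^4 - 4*o^3 - 16*o^2 + 64*o) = (o - 1)*(o + 4)*(o^3 - 8*o^2 + 16*o) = (o - 4)*(o - 1)*(o + 4)*(o^2 - 4*o) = (o - 4)^2*(o - 1)*(o + 4)*(o)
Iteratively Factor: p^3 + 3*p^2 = (p)*(p^2 + 3*p) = p*(p + 3)*(p)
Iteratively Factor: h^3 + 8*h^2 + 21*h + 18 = (h + 2)*(h^2 + 6*h + 9) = (h + 2)*(h + 3)*(h + 3)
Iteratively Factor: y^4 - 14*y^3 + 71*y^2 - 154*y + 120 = (y - 3)*(y^3 - 11*y^2 + 38*y - 40) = (y - 5)*(y - 3)*(y^2 - 6*y + 8) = (y - 5)*(y - 4)*(y - 3)*(y - 2)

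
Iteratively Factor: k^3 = (k)*(k^2) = k^2*(k)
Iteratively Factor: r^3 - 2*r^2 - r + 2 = (r - 2)*(r^2 - 1) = (r - 2)*(r + 1)*(r - 1)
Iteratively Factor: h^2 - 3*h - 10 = (h - 5)*(h + 2)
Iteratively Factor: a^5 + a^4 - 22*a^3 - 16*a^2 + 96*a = (a)*(a^4 + a^3 - 22*a^2 - 16*a + 96) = a*(a - 2)*(a^3 + 3*a^2 - 16*a - 48) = a*(a - 2)*(a + 3)*(a^2 - 16) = a*(a - 4)*(a - 2)*(a + 3)*(a + 4)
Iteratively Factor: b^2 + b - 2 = (b - 1)*(b + 2)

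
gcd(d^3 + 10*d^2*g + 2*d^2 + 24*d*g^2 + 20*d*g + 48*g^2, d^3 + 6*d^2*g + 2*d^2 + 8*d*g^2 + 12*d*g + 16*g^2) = d^2 + 4*d*g + 2*d + 8*g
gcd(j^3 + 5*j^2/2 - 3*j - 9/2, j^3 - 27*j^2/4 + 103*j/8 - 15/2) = j - 3/2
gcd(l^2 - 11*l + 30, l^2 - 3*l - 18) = l - 6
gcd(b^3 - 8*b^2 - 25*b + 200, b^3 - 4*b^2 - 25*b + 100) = b^2 - 25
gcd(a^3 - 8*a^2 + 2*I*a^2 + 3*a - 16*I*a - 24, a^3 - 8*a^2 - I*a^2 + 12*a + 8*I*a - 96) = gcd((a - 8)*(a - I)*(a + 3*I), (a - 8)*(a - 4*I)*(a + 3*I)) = a^2 + a*(-8 + 3*I) - 24*I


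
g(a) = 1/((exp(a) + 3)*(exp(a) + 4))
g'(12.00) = 0.00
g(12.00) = 0.00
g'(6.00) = 0.00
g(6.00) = 0.00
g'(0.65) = -0.02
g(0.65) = 0.03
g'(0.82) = -0.02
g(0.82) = 0.03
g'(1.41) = -0.02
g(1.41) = 0.02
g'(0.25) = -0.02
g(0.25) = 0.04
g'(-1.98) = -0.01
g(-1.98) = 0.08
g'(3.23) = -0.00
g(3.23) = 0.00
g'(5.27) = -0.00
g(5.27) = 0.00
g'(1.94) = -0.01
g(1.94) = 0.01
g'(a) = -exp(a)/((exp(a) + 3)*(exp(a) + 4)^2) - exp(a)/((exp(a) + 3)^2*(exp(a) + 4)) = (-2*exp(a) - 7)*exp(a)/(exp(4*a) + 14*exp(3*a) + 73*exp(2*a) + 168*exp(a) + 144)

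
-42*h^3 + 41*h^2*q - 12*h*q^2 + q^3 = (-7*h + q)*(-3*h + q)*(-2*h + q)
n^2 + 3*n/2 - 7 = (n - 2)*(n + 7/2)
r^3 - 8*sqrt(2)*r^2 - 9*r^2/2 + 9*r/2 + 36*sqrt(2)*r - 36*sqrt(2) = (r - 3)*(r - 3/2)*(r - 8*sqrt(2))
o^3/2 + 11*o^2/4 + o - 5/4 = (o/2 + 1/2)*(o - 1/2)*(o + 5)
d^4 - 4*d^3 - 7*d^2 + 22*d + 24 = (d - 4)*(d - 3)*(d + 1)*(d + 2)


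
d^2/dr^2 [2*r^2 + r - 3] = 4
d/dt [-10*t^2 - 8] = -20*t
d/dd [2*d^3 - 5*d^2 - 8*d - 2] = 6*d^2 - 10*d - 8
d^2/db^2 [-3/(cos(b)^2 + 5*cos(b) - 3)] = 3*(4*sin(b)^4 - 15*sin(b)^2*cos(b) - 39*sin(b)^2 - 21)/(cos(b)^2 + 5*cos(b) - 3)^3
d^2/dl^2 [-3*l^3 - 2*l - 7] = -18*l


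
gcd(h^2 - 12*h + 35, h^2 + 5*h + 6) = 1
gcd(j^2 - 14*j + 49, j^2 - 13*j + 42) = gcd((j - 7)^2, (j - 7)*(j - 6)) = j - 7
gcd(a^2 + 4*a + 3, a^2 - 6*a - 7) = a + 1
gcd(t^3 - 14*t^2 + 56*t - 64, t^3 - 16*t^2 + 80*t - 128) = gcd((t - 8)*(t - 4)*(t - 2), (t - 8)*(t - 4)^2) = t^2 - 12*t + 32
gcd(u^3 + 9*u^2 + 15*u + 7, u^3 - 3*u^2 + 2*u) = 1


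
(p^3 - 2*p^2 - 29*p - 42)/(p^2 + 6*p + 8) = (p^2 - 4*p - 21)/(p + 4)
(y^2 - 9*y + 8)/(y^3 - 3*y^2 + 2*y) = (y - 8)/(y*(y - 2))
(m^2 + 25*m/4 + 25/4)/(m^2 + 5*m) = (m + 5/4)/m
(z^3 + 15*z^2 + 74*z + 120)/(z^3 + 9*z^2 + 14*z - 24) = (z + 5)/(z - 1)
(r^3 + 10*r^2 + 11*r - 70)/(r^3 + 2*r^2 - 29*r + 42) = (r + 5)/(r - 3)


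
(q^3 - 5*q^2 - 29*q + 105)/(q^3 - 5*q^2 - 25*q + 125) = (q^2 - 10*q + 21)/(q^2 - 10*q + 25)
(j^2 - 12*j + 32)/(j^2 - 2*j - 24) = (-j^2 + 12*j - 32)/(-j^2 + 2*j + 24)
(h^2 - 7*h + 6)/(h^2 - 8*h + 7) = (h - 6)/(h - 7)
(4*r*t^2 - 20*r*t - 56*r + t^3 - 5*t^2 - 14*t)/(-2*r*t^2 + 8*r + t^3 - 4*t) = (-4*r*t + 28*r - t^2 + 7*t)/(2*r*t - 4*r - t^2 + 2*t)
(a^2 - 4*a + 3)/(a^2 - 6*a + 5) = (a - 3)/(a - 5)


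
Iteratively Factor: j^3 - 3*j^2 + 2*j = (j - 2)*(j^2 - j) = (j - 2)*(j - 1)*(j)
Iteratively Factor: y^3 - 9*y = (y)*(y^2 - 9) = y*(y - 3)*(y + 3)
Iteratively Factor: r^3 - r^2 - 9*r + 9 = (r - 3)*(r^2 + 2*r - 3) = (r - 3)*(r + 3)*(r - 1)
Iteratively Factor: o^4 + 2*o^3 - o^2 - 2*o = (o + 1)*(o^3 + o^2 - 2*o) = o*(o + 1)*(o^2 + o - 2) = o*(o - 1)*(o + 1)*(o + 2)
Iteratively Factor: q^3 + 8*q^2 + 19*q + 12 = (q + 4)*(q^2 + 4*q + 3) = (q + 1)*(q + 4)*(q + 3)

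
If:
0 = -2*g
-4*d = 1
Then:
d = -1/4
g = 0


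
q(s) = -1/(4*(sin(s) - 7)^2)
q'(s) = cos(s)/(2*(sin(s) - 7)^3)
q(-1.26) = -0.00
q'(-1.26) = -0.00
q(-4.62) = -0.01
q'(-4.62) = 0.00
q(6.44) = -0.01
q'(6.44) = -0.00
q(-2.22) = -0.00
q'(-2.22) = 0.00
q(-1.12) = -0.00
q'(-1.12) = -0.00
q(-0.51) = -0.00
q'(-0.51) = -0.00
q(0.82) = -0.01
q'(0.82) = -0.00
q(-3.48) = -0.01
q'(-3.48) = 0.00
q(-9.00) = 0.00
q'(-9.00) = 0.00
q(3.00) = -0.00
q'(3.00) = 0.00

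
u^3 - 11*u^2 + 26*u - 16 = (u - 8)*(u - 2)*(u - 1)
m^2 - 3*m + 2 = (m - 2)*(m - 1)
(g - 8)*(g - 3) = g^2 - 11*g + 24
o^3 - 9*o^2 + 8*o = o*(o - 8)*(o - 1)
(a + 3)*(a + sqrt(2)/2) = a^2 + sqrt(2)*a/2 + 3*a + 3*sqrt(2)/2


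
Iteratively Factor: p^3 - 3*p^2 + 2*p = (p - 2)*(p^2 - p) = (p - 2)*(p - 1)*(p)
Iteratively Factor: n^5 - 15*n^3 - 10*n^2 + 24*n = (n)*(n^4 - 15*n^2 - 10*n + 24) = n*(n + 3)*(n^3 - 3*n^2 - 6*n + 8) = n*(n - 1)*(n + 3)*(n^2 - 2*n - 8) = n*(n - 1)*(n + 2)*(n + 3)*(n - 4)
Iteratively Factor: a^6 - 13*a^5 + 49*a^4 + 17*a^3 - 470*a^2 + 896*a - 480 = (a + 3)*(a^5 - 16*a^4 + 97*a^3 - 274*a^2 + 352*a - 160) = (a - 4)*(a + 3)*(a^4 - 12*a^3 + 49*a^2 - 78*a + 40) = (a - 5)*(a - 4)*(a + 3)*(a^3 - 7*a^2 + 14*a - 8) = (a - 5)*(a - 4)^2*(a + 3)*(a^2 - 3*a + 2) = (a - 5)*(a - 4)^2*(a - 2)*(a + 3)*(a - 1)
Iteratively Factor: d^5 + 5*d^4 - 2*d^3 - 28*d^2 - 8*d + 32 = (d - 2)*(d^4 + 7*d^3 + 12*d^2 - 4*d - 16) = (d - 2)*(d + 2)*(d^3 + 5*d^2 + 2*d - 8) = (d - 2)*(d + 2)*(d + 4)*(d^2 + d - 2) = (d - 2)*(d + 2)^2*(d + 4)*(d - 1)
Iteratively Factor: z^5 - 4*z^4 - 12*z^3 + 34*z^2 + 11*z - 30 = (z + 1)*(z^4 - 5*z^3 - 7*z^2 + 41*z - 30) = (z - 5)*(z + 1)*(z^3 - 7*z + 6) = (z - 5)*(z + 1)*(z + 3)*(z^2 - 3*z + 2) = (z - 5)*(z - 1)*(z + 1)*(z + 3)*(z - 2)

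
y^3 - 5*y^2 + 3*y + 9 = (y - 3)^2*(y + 1)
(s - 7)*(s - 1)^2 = s^3 - 9*s^2 + 15*s - 7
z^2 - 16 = (z - 4)*(z + 4)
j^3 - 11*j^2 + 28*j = j*(j - 7)*(j - 4)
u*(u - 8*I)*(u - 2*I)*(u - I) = u^4 - 11*I*u^3 - 26*u^2 + 16*I*u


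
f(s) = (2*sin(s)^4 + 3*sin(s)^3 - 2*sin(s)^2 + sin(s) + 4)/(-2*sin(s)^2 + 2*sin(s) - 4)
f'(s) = (4*sin(s)*cos(s) - 2*cos(s))*(2*sin(s)^4 + 3*sin(s)^3 - 2*sin(s)^2 + sin(s) + 4)/(-2*sin(s)^2 + 2*sin(s) - 4)^2 + (8*sin(s)^3*cos(s) + 9*sin(s)^2*cos(s) - 4*sin(s)*cos(s) + cos(s))/(-2*sin(s)^2 + 2*sin(s) - 4) = (-4*sin(s)^5 + 3*sin(s)^4 - 10*sin(s)^3 - 19*sin(s)^2 + 16*sin(s) - 6)*cos(s)/(2*(sin(s)^2 - sin(s) + 2)^2)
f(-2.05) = -0.09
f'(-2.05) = 0.41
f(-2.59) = -0.47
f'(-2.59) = 0.97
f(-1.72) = -0.01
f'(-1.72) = 0.11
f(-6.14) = -1.09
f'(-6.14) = -0.58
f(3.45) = -0.72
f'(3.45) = 1.02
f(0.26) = -1.16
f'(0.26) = -0.49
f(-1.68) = -0.00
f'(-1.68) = 0.08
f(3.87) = -0.31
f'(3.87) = 0.81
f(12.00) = -0.46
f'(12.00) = -0.96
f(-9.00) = -0.60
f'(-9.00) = 1.02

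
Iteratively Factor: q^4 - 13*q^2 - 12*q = (q - 4)*(q^3 + 4*q^2 + 3*q) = (q - 4)*(q + 3)*(q^2 + q) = (q - 4)*(q + 1)*(q + 3)*(q)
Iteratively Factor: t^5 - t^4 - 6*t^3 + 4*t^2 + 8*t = (t + 2)*(t^4 - 3*t^3 + 4*t) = (t + 1)*(t + 2)*(t^3 - 4*t^2 + 4*t) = (t - 2)*(t + 1)*(t + 2)*(t^2 - 2*t) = (t - 2)^2*(t + 1)*(t + 2)*(t)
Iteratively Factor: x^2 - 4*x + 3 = (x - 3)*(x - 1)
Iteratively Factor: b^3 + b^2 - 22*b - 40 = (b + 2)*(b^2 - b - 20) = (b - 5)*(b + 2)*(b + 4)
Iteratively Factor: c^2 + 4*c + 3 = (c + 1)*(c + 3)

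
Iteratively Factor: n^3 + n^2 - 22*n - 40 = (n - 5)*(n^2 + 6*n + 8) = (n - 5)*(n + 2)*(n + 4)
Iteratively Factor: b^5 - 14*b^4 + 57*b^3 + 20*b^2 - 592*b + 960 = (b + 3)*(b^4 - 17*b^3 + 108*b^2 - 304*b + 320) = (b - 4)*(b + 3)*(b^3 - 13*b^2 + 56*b - 80) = (b - 4)^2*(b + 3)*(b^2 - 9*b + 20) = (b - 5)*(b - 4)^2*(b + 3)*(b - 4)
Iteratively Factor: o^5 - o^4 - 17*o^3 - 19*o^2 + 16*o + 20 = (o + 1)*(o^4 - 2*o^3 - 15*o^2 - 4*o + 20) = (o - 1)*(o + 1)*(o^3 - o^2 - 16*o - 20) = (o - 1)*(o + 1)*(o + 2)*(o^2 - 3*o - 10) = (o - 5)*(o - 1)*(o + 1)*(o + 2)*(o + 2)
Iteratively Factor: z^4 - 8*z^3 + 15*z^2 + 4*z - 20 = (z - 2)*(z^3 - 6*z^2 + 3*z + 10) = (z - 2)*(z + 1)*(z^2 - 7*z + 10) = (z - 2)^2*(z + 1)*(z - 5)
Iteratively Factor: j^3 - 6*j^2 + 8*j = (j - 2)*(j^2 - 4*j) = j*(j - 2)*(j - 4)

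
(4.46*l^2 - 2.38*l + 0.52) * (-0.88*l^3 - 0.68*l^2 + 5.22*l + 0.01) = -3.9248*l^5 - 0.938400000000001*l^4 + 24.442*l^3 - 12.7326*l^2 + 2.6906*l + 0.0052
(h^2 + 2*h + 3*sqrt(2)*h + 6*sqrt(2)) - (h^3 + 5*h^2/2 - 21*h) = -h^3 - 3*h^2/2 + 3*sqrt(2)*h + 23*h + 6*sqrt(2)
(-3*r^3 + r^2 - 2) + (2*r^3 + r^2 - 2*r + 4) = -r^3 + 2*r^2 - 2*r + 2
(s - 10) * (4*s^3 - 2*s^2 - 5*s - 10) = 4*s^4 - 42*s^3 + 15*s^2 + 40*s + 100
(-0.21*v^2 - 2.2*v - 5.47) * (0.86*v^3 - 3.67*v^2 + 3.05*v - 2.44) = -0.1806*v^5 - 1.1213*v^4 + 2.7293*v^3 + 13.8773*v^2 - 11.3155*v + 13.3468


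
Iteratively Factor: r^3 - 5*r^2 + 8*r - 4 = (r - 2)*(r^2 - 3*r + 2) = (r - 2)*(r - 1)*(r - 2)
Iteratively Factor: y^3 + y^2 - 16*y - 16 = (y + 4)*(y^2 - 3*y - 4) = (y + 1)*(y + 4)*(y - 4)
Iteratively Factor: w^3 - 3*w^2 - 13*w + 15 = (w - 5)*(w^2 + 2*w - 3) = (w - 5)*(w + 3)*(w - 1)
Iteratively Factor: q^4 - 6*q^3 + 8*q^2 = (q - 4)*(q^3 - 2*q^2) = q*(q - 4)*(q^2 - 2*q) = q*(q - 4)*(q - 2)*(q)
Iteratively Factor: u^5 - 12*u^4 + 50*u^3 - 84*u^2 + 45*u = (u - 1)*(u^4 - 11*u^3 + 39*u^2 - 45*u) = (u - 3)*(u - 1)*(u^3 - 8*u^2 + 15*u) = u*(u - 3)*(u - 1)*(u^2 - 8*u + 15) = u*(u - 3)^2*(u - 1)*(u - 5)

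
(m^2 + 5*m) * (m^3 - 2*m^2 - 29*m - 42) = m^5 + 3*m^4 - 39*m^3 - 187*m^2 - 210*m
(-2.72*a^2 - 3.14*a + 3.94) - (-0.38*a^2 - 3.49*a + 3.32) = -2.34*a^2 + 0.35*a + 0.62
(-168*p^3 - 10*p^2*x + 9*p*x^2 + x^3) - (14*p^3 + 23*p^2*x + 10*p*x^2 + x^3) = -182*p^3 - 33*p^2*x - p*x^2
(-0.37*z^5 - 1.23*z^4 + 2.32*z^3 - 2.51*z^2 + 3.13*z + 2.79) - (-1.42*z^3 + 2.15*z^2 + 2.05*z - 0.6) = -0.37*z^5 - 1.23*z^4 + 3.74*z^3 - 4.66*z^2 + 1.08*z + 3.39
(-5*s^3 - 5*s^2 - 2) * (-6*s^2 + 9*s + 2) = 30*s^5 - 15*s^4 - 55*s^3 + 2*s^2 - 18*s - 4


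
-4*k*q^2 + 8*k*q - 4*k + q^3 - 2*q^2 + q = (-4*k + q)*(q - 1)^2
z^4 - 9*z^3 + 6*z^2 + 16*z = z*(z - 8)*(z - 2)*(z + 1)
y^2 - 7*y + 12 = (y - 4)*(y - 3)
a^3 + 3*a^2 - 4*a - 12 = (a - 2)*(a + 2)*(a + 3)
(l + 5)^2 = l^2 + 10*l + 25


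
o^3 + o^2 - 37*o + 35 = (o - 5)*(o - 1)*(o + 7)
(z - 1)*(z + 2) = z^2 + z - 2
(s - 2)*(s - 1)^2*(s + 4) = s^4 - 11*s^2 + 18*s - 8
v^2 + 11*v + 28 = (v + 4)*(v + 7)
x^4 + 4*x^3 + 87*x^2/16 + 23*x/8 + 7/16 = (x + 1/4)*(x + 1)^2*(x + 7/4)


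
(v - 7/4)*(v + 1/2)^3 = v^4 - v^3/4 - 15*v^2/8 - 19*v/16 - 7/32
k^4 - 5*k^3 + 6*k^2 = k^2*(k - 3)*(k - 2)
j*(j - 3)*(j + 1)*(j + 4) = j^4 + 2*j^3 - 11*j^2 - 12*j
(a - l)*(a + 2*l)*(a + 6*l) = a^3 + 7*a^2*l + 4*a*l^2 - 12*l^3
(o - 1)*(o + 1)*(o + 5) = o^3 + 5*o^2 - o - 5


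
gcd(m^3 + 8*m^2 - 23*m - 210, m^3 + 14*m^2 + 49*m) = m + 7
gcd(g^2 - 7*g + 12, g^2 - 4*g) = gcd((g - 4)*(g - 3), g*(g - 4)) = g - 4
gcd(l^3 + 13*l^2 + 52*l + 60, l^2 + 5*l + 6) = l + 2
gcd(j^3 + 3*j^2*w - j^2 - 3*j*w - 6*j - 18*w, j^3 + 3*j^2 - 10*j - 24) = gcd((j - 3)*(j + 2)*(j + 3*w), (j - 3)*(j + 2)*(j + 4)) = j^2 - j - 6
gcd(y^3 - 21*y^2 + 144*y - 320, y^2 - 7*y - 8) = y - 8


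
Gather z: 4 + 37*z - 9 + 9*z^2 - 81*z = 9*z^2 - 44*z - 5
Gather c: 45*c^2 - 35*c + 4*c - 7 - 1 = 45*c^2 - 31*c - 8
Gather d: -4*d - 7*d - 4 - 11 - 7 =-11*d - 22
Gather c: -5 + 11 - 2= 4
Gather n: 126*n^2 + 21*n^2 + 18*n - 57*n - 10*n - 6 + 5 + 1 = 147*n^2 - 49*n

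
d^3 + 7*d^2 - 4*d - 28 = (d - 2)*(d + 2)*(d + 7)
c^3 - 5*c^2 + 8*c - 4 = (c - 2)^2*(c - 1)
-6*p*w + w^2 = w*(-6*p + w)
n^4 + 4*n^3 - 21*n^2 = n^2*(n - 3)*(n + 7)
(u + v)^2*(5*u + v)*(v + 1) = 5*u^3*v + 5*u^3 + 11*u^2*v^2 + 11*u^2*v + 7*u*v^3 + 7*u*v^2 + v^4 + v^3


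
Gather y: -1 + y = y - 1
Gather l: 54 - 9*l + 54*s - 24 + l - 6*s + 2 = -8*l + 48*s + 32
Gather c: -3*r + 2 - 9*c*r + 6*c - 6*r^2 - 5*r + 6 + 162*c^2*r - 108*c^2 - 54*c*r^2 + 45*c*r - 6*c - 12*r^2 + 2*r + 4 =c^2*(162*r - 108) + c*(-54*r^2 + 36*r) - 18*r^2 - 6*r + 12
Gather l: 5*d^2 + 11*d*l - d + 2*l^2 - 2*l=5*d^2 - d + 2*l^2 + l*(11*d - 2)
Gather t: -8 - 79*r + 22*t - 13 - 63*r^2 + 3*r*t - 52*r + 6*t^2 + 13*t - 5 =-63*r^2 - 131*r + 6*t^2 + t*(3*r + 35) - 26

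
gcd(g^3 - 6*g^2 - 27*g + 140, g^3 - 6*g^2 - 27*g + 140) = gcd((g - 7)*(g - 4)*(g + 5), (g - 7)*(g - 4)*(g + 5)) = g^3 - 6*g^2 - 27*g + 140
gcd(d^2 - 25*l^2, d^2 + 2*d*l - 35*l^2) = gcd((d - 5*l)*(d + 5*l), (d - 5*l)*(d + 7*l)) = d - 5*l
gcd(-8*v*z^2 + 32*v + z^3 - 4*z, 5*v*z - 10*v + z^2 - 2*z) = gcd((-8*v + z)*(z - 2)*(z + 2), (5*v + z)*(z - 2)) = z - 2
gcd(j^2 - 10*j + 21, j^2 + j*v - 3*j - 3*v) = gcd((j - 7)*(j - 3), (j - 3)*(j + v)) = j - 3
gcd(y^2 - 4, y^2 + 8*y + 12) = y + 2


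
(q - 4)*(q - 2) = q^2 - 6*q + 8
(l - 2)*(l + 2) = l^2 - 4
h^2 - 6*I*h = h*(h - 6*I)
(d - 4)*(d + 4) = d^2 - 16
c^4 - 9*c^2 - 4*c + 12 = (c - 3)*(c - 1)*(c + 2)^2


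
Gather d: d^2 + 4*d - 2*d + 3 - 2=d^2 + 2*d + 1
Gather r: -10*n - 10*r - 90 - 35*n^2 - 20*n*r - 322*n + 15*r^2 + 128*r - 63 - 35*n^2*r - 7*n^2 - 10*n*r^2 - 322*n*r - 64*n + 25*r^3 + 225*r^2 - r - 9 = -42*n^2 - 396*n + 25*r^3 + r^2*(240 - 10*n) + r*(-35*n^2 - 342*n + 117) - 162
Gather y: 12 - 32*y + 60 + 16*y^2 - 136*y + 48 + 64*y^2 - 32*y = 80*y^2 - 200*y + 120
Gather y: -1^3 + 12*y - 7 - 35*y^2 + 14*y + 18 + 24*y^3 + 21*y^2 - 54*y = 24*y^3 - 14*y^2 - 28*y + 10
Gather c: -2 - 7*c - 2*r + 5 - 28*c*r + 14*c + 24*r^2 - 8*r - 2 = c*(7 - 28*r) + 24*r^2 - 10*r + 1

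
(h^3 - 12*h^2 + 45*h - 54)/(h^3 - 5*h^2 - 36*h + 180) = (h^2 - 6*h + 9)/(h^2 + h - 30)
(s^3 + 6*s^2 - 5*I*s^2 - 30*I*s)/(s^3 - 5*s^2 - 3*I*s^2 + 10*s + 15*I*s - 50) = s*(s + 6)/(s^2 + s*(-5 + 2*I) - 10*I)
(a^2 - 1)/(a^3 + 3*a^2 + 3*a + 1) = (a - 1)/(a^2 + 2*a + 1)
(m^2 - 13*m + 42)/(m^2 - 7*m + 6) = (m - 7)/(m - 1)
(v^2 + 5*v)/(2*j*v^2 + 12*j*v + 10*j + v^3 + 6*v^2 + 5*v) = v/(2*j*v + 2*j + v^2 + v)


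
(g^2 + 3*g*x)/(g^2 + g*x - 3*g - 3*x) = g*(g + 3*x)/(g^2 + g*x - 3*g - 3*x)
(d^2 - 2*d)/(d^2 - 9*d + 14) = d/(d - 7)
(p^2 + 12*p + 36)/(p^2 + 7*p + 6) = (p + 6)/(p + 1)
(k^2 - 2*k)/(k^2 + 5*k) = (k - 2)/(k + 5)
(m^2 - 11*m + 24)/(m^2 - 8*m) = (m - 3)/m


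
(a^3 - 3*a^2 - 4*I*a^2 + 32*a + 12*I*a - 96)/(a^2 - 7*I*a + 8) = (a^2 + a*(-3 + 4*I) - 12*I)/(a + I)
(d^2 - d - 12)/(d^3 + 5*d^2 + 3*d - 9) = (d - 4)/(d^2 + 2*d - 3)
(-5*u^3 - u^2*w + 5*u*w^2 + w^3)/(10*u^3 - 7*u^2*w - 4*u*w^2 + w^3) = (-5*u^2 - 6*u*w - w^2)/(10*u^2 + 3*u*w - w^2)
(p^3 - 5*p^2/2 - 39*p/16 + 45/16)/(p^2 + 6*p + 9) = (16*p^3 - 40*p^2 - 39*p + 45)/(16*(p^2 + 6*p + 9))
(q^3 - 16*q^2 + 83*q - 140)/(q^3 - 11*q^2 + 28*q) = (q - 5)/q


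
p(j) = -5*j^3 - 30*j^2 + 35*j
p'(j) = -15*j^2 - 60*j + 35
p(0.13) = 4.03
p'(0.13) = 26.95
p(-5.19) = -290.74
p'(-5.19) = -57.64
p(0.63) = 8.89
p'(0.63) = -8.75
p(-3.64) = -283.75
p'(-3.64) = 54.66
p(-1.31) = -86.09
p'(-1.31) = 87.86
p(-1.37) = -91.40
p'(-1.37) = 89.05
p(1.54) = -35.51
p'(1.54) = -92.97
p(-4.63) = -308.89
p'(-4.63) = -8.75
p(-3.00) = -240.00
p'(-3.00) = 80.00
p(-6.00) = -210.00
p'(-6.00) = -145.00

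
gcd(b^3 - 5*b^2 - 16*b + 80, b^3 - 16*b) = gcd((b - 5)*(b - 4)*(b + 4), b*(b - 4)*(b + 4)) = b^2 - 16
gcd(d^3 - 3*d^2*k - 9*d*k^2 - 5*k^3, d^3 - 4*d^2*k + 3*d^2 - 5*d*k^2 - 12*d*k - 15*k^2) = d^2 - 4*d*k - 5*k^2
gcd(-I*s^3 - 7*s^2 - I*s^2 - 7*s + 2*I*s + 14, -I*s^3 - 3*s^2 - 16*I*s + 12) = 1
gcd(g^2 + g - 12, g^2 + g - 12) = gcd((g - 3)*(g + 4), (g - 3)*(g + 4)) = g^2 + g - 12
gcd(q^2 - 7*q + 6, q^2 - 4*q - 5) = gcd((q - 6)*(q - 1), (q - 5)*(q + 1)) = 1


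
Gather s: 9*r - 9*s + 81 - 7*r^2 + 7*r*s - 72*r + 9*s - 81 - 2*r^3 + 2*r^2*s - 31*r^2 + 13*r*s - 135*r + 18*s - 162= -2*r^3 - 38*r^2 - 198*r + s*(2*r^2 + 20*r + 18) - 162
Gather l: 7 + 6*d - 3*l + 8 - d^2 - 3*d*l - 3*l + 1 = -d^2 + 6*d + l*(-3*d - 6) + 16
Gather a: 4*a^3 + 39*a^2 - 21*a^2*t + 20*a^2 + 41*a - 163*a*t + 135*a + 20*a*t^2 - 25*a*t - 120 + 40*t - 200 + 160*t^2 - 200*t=4*a^3 + a^2*(59 - 21*t) + a*(20*t^2 - 188*t + 176) + 160*t^2 - 160*t - 320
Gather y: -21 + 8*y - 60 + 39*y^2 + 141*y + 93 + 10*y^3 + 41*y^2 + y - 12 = 10*y^3 + 80*y^2 + 150*y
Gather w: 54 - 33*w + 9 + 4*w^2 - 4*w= 4*w^2 - 37*w + 63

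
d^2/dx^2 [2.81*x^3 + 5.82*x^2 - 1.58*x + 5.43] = 16.86*x + 11.64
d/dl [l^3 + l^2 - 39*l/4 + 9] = 3*l^2 + 2*l - 39/4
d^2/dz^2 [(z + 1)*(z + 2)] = 2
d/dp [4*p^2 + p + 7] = 8*p + 1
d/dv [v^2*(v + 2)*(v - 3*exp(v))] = v*(-3*v^2*exp(v) + 4*v^2 - 15*v*exp(v) + 6*v - 12*exp(v))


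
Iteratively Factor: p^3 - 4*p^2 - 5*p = (p + 1)*(p^2 - 5*p) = p*(p + 1)*(p - 5)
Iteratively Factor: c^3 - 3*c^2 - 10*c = (c + 2)*(c^2 - 5*c) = (c - 5)*(c + 2)*(c)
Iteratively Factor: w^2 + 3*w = (w + 3)*(w)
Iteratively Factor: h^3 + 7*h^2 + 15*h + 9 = (h + 3)*(h^2 + 4*h + 3) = (h + 1)*(h + 3)*(h + 3)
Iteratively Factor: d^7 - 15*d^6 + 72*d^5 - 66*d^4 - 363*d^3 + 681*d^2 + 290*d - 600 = (d + 1)*(d^6 - 16*d^5 + 88*d^4 - 154*d^3 - 209*d^2 + 890*d - 600) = (d + 1)*(d + 2)*(d^5 - 18*d^4 + 124*d^3 - 402*d^2 + 595*d - 300) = (d - 5)*(d + 1)*(d + 2)*(d^4 - 13*d^3 + 59*d^2 - 107*d + 60) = (d - 5)*(d - 4)*(d + 1)*(d + 2)*(d^3 - 9*d^2 + 23*d - 15) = (d - 5)*(d - 4)*(d - 3)*(d + 1)*(d + 2)*(d^2 - 6*d + 5) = (d - 5)*(d - 4)*(d - 3)*(d - 1)*(d + 1)*(d + 2)*(d - 5)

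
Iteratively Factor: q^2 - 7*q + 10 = (q - 2)*(q - 5)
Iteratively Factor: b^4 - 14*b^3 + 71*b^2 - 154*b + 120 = (b - 4)*(b^3 - 10*b^2 + 31*b - 30) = (b - 4)*(b - 3)*(b^2 - 7*b + 10) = (b - 4)*(b - 3)*(b - 2)*(b - 5)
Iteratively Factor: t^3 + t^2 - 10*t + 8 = (t - 1)*(t^2 + 2*t - 8) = (t - 1)*(t + 4)*(t - 2)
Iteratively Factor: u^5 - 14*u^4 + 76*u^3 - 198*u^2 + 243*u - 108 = (u - 4)*(u^4 - 10*u^3 + 36*u^2 - 54*u + 27) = (u - 4)*(u - 1)*(u^3 - 9*u^2 + 27*u - 27) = (u - 4)*(u - 3)*(u - 1)*(u^2 - 6*u + 9) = (u - 4)*(u - 3)^2*(u - 1)*(u - 3)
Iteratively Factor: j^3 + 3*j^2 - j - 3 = (j - 1)*(j^2 + 4*j + 3) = (j - 1)*(j + 1)*(j + 3)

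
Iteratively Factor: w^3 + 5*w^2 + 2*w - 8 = (w + 2)*(w^2 + 3*w - 4) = (w + 2)*(w + 4)*(w - 1)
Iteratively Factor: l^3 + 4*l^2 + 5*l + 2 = (l + 2)*(l^2 + 2*l + 1) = (l + 1)*(l + 2)*(l + 1)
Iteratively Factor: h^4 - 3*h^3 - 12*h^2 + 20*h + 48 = (h + 2)*(h^3 - 5*h^2 - 2*h + 24) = (h - 3)*(h + 2)*(h^2 - 2*h - 8) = (h - 3)*(h + 2)^2*(h - 4)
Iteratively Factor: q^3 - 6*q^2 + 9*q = (q)*(q^2 - 6*q + 9) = q*(q - 3)*(q - 3)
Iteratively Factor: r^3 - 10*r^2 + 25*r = (r - 5)*(r^2 - 5*r) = r*(r - 5)*(r - 5)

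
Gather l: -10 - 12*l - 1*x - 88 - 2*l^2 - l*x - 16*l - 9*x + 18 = -2*l^2 + l*(-x - 28) - 10*x - 80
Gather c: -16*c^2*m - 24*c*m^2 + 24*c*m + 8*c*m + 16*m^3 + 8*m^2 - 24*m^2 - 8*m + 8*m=-16*c^2*m + c*(-24*m^2 + 32*m) + 16*m^3 - 16*m^2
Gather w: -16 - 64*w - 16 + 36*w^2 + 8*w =36*w^2 - 56*w - 32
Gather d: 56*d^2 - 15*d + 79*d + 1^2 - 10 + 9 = 56*d^2 + 64*d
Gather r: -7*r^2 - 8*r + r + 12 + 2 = -7*r^2 - 7*r + 14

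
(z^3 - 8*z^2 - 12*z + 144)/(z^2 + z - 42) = (z^2 - 2*z - 24)/(z + 7)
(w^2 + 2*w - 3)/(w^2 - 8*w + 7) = (w + 3)/(w - 7)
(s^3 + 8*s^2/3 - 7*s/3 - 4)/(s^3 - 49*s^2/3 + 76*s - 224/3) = (s^2 + 4*s + 3)/(s^2 - 15*s + 56)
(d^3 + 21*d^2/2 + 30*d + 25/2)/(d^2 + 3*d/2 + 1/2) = (d^2 + 10*d + 25)/(d + 1)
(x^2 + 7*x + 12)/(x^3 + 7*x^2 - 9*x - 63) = (x + 4)/(x^2 + 4*x - 21)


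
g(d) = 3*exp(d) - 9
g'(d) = 3*exp(d)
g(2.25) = 19.46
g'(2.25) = 28.46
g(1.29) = 1.90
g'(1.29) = 10.90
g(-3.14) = -8.87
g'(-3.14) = 0.13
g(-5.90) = -8.99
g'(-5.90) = 0.01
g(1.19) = 0.86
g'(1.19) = 9.86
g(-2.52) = -8.76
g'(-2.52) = 0.24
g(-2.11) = -8.64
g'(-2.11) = 0.36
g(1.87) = 10.46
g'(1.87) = 19.46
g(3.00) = 51.26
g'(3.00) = 60.26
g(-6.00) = -8.99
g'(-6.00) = 0.01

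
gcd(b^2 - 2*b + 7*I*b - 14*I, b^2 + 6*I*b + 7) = b + 7*I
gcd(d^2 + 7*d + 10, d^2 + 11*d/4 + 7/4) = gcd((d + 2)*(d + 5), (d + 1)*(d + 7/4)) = 1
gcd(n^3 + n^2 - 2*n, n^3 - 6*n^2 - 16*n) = n^2 + 2*n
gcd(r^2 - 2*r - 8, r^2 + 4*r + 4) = r + 2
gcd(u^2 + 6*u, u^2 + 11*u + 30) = u + 6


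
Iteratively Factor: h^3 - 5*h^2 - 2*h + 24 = (h + 2)*(h^2 - 7*h + 12) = (h - 4)*(h + 2)*(h - 3)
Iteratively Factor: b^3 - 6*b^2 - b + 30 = (b - 3)*(b^2 - 3*b - 10) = (b - 3)*(b + 2)*(b - 5)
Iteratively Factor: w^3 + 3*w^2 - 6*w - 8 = (w - 2)*(w^2 + 5*w + 4) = (w - 2)*(w + 4)*(w + 1)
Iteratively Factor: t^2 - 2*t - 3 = (t + 1)*(t - 3)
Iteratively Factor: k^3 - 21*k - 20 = (k + 1)*(k^2 - k - 20) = (k + 1)*(k + 4)*(k - 5)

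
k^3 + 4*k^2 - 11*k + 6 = (k - 1)^2*(k + 6)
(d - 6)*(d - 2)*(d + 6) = d^3 - 2*d^2 - 36*d + 72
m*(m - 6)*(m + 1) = m^3 - 5*m^2 - 6*m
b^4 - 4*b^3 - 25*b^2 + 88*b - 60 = (b - 6)*(b - 2)*(b - 1)*(b + 5)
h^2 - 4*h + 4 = (h - 2)^2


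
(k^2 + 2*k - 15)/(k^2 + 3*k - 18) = (k + 5)/(k + 6)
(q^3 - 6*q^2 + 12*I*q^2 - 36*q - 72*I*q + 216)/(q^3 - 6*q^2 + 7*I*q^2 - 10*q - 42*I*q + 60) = (q^2 + 12*I*q - 36)/(q^2 + 7*I*q - 10)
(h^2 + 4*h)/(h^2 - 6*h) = (h + 4)/(h - 6)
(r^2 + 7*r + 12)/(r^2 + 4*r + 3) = (r + 4)/(r + 1)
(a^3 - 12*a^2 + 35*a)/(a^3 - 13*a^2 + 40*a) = (a - 7)/(a - 8)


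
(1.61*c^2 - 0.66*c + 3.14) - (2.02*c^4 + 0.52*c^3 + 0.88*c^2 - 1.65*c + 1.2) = -2.02*c^4 - 0.52*c^3 + 0.73*c^2 + 0.99*c + 1.94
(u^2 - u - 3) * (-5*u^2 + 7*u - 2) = -5*u^4 + 12*u^3 + 6*u^2 - 19*u + 6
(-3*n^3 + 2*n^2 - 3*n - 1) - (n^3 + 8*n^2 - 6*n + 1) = -4*n^3 - 6*n^2 + 3*n - 2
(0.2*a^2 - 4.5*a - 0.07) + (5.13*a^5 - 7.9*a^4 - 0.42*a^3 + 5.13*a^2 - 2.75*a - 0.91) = 5.13*a^5 - 7.9*a^4 - 0.42*a^3 + 5.33*a^2 - 7.25*a - 0.98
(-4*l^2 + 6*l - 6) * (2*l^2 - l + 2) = -8*l^4 + 16*l^3 - 26*l^2 + 18*l - 12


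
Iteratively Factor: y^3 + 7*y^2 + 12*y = (y + 3)*(y^2 + 4*y) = y*(y + 3)*(y + 4)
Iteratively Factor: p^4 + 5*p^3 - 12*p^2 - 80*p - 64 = (p + 1)*(p^3 + 4*p^2 - 16*p - 64) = (p + 1)*(p + 4)*(p^2 - 16) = (p + 1)*(p + 4)^2*(p - 4)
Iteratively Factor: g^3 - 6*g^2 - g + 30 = (g + 2)*(g^2 - 8*g + 15) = (g - 5)*(g + 2)*(g - 3)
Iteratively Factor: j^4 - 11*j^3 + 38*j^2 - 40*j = (j - 4)*(j^3 - 7*j^2 + 10*j) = (j - 4)*(j - 2)*(j^2 - 5*j) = (j - 5)*(j - 4)*(j - 2)*(j)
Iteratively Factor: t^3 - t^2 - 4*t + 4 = (t - 1)*(t^2 - 4) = (t - 2)*(t - 1)*(t + 2)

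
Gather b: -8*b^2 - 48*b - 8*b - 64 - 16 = -8*b^2 - 56*b - 80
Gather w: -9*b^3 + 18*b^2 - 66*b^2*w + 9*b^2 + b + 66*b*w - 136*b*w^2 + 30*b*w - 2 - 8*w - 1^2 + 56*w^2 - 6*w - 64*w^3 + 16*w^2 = -9*b^3 + 27*b^2 + b - 64*w^3 + w^2*(72 - 136*b) + w*(-66*b^2 + 96*b - 14) - 3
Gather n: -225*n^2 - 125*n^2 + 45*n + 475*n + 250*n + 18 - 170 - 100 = -350*n^2 + 770*n - 252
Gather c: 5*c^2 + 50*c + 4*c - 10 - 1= 5*c^2 + 54*c - 11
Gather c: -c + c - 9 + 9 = 0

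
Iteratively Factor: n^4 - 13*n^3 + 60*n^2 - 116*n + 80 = (n - 5)*(n^3 - 8*n^2 + 20*n - 16) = (n - 5)*(n - 4)*(n^2 - 4*n + 4) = (n - 5)*(n - 4)*(n - 2)*(n - 2)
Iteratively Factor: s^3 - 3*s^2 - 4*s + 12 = (s + 2)*(s^2 - 5*s + 6) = (s - 2)*(s + 2)*(s - 3)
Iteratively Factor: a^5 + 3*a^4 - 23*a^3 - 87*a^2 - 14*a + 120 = (a - 1)*(a^4 + 4*a^3 - 19*a^2 - 106*a - 120) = (a - 1)*(a + 2)*(a^3 + 2*a^2 - 23*a - 60) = (a - 1)*(a + 2)*(a + 3)*(a^2 - a - 20) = (a - 5)*(a - 1)*(a + 2)*(a + 3)*(a + 4)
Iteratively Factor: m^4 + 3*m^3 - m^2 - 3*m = (m - 1)*(m^3 + 4*m^2 + 3*m) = (m - 1)*(m + 1)*(m^2 + 3*m) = m*(m - 1)*(m + 1)*(m + 3)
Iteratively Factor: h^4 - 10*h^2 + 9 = (h + 1)*(h^3 - h^2 - 9*h + 9) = (h - 1)*(h + 1)*(h^2 - 9) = (h - 1)*(h + 1)*(h + 3)*(h - 3)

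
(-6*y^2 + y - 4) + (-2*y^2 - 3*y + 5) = -8*y^2 - 2*y + 1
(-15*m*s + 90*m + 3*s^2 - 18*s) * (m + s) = -15*m^2*s + 90*m^2 - 12*m*s^2 + 72*m*s + 3*s^3 - 18*s^2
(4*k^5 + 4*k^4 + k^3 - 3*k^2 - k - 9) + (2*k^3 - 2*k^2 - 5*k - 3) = 4*k^5 + 4*k^4 + 3*k^3 - 5*k^2 - 6*k - 12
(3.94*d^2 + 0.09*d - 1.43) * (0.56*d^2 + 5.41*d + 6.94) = 2.2064*d^4 + 21.3658*d^3 + 27.0297*d^2 - 7.1117*d - 9.9242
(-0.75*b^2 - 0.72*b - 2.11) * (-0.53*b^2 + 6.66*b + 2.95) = 0.3975*b^4 - 4.6134*b^3 - 5.8894*b^2 - 16.1766*b - 6.2245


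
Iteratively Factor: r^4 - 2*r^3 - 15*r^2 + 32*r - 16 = (r - 4)*(r^3 + 2*r^2 - 7*r + 4) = (r - 4)*(r + 4)*(r^2 - 2*r + 1) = (r - 4)*(r - 1)*(r + 4)*(r - 1)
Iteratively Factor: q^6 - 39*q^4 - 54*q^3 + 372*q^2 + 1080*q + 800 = (q + 2)*(q^5 - 2*q^4 - 35*q^3 + 16*q^2 + 340*q + 400) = (q - 5)*(q + 2)*(q^4 + 3*q^3 - 20*q^2 - 84*q - 80) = (q - 5)*(q + 2)^2*(q^3 + q^2 - 22*q - 40) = (q - 5)*(q + 2)^2*(q + 4)*(q^2 - 3*q - 10) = (q - 5)*(q + 2)^3*(q + 4)*(q - 5)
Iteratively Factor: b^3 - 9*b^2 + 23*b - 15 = (b - 5)*(b^2 - 4*b + 3) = (b - 5)*(b - 3)*(b - 1)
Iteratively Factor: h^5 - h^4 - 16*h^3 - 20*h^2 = (h + 2)*(h^4 - 3*h^3 - 10*h^2) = (h + 2)^2*(h^3 - 5*h^2) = h*(h + 2)^2*(h^2 - 5*h) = h^2*(h + 2)^2*(h - 5)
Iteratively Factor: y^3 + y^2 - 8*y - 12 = (y + 2)*(y^2 - y - 6) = (y - 3)*(y + 2)*(y + 2)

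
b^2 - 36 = (b - 6)*(b + 6)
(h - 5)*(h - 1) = h^2 - 6*h + 5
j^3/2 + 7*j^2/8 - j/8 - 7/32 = (j/2 + 1/4)*(j - 1/2)*(j + 7/4)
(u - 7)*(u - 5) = u^2 - 12*u + 35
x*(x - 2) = x^2 - 2*x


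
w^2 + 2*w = w*(w + 2)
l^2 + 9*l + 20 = (l + 4)*(l + 5)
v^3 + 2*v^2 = v^2*(v + 2)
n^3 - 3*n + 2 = (n - 1)^2*(n + 2)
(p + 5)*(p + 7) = p^2 + 12*p + 35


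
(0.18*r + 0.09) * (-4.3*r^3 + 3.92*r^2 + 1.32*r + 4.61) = -0.774*r^4 + 0.3186*r^3 + 0.5904*r^2 + 0.9486*r + 0.4149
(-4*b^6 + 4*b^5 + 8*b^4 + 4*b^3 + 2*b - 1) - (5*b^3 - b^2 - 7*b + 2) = -4*b^6 + 4*b^5 + 8*b^4 - b^3 + b^2 + 9*b - 3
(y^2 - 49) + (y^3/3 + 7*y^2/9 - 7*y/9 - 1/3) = y^3/3 + 16*y^2/9 - 7*y/9 - 148/3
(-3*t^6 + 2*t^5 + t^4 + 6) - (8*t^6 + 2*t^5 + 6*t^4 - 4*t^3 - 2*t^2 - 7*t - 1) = -11*t^6 - 5*t^4 + 4*t^3 + 2*t^2 + 7*t + 7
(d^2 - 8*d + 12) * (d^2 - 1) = d^4 - 8*d^3 + 11*d^2 + 8*d - 12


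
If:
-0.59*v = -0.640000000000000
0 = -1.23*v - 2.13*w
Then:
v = 1.08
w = -0.63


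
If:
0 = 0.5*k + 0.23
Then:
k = -0.46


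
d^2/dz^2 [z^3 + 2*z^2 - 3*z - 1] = 6*z + 4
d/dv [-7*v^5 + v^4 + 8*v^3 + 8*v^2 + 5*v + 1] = -35*v^4 + 4*v^3 + 24*v^2 + 16*v + 5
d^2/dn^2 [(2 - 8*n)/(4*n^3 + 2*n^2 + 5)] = 8*(-8*n^2*(3*n + 1)^2*(4*n - 1) + (24*n^2 + 8*n + (4*n - 1)*(6*n + 1))*(4*n^3 + 2*n^2 + 5))/(4*n^3 + 2*n^2 + 5)^3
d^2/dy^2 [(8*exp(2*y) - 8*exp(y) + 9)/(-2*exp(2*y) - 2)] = 2*(2*exp(4*y) - exp(3*y) - 12*exp(2*y) + exp(y) + 2)*exp(y)/(exp(6*y) + 3*exp(4*y) + 3*exp(2*y) + 1)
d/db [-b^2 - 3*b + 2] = -2*b - 3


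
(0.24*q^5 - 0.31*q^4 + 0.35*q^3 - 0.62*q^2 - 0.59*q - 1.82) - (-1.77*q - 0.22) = 0.24*q^5 - 0.31*q^4 + 0.35*q^3 - 0.62*q^2 + 1.18*q - 1.6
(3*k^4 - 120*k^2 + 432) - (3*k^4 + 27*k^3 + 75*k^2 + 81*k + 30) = -27*k^3 - 195*k^2 - 81*k + 402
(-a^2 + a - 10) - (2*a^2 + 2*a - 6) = -3*a^2 - a - 4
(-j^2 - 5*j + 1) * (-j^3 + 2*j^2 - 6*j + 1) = j^5 + 3*j^4 - 5*j^3 + 31*j^2 - 11*j + 1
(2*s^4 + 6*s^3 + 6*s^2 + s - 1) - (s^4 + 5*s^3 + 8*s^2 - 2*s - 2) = s^4 + s^3 - 2*s^2 + 3*s + 1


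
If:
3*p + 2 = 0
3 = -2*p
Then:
No Solution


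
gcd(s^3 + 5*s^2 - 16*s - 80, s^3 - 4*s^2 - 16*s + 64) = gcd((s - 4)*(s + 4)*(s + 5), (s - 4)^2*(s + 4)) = s^2 - 16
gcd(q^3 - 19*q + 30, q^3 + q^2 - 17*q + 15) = q^2 + 2*q - 15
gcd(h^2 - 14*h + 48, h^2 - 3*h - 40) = h - 8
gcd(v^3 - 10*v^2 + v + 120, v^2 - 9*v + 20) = v - 5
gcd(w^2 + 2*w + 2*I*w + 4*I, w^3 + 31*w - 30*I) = 1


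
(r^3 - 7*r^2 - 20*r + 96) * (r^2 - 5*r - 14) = r^5 - 12*r^4 + r^3 + 294*r^2 - 200*r - 1344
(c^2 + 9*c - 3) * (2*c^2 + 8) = 2*c^4 + 18*c^3 + 2*c^2 + 72*c - 24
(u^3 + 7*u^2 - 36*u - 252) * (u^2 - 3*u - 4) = u^5 + 4*u^4 - 61*u^3 - 172*u^2 + 900*u + 1008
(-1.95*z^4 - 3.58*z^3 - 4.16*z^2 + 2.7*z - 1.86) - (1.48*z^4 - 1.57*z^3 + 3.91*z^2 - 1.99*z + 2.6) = -3.43*z^4 - 2.01*z^3 - 8.07*z^2 + 4.69*z - 4.46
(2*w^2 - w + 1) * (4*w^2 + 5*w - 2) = 8*w^4 + 6*w^3 - 5*w^2 + 7*w - 2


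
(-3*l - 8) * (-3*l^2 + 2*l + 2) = 9*l^3 + 18*l^2 - 22*l - 16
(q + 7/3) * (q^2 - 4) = q^3 + 7*q^2/3 - 4*q - 28/3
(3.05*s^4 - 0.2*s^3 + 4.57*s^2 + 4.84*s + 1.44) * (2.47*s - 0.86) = 7.5335*s^5 - 3.117*s^4 + 11.4599*s^3 + 8.0246*s^2 - 0.6056*s - 1.2384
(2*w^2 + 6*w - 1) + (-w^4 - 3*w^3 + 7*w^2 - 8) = -w^4 - 3*w^3 + 9*w^2 + 6*w - 9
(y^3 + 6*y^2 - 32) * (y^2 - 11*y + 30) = y^5 - 5*y^4 - 36*y^3 + 148*y^2 + 352*y - 960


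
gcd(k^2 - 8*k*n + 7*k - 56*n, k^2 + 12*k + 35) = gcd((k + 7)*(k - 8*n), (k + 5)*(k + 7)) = k + 7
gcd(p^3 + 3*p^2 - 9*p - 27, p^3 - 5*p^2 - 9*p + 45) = p^2 - 9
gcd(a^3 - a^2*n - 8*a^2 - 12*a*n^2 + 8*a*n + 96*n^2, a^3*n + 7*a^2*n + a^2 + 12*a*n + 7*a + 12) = 1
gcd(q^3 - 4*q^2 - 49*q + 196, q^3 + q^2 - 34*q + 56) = q^2 + 3*q - 28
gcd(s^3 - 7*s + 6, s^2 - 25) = 1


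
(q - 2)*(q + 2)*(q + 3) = q^3 + 3*q^2 - 4*q - 12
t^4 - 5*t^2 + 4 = (t - 2)*(t - 1)*(t + 1)*(t + 2)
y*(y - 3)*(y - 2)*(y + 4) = y^4 - y^3 - 14*y^2 + 24*y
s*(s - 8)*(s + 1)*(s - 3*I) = s^4 - 7*s^3 - 3*I*s^3 - 8*s^2 + 21*I*s^2 + 24*I*s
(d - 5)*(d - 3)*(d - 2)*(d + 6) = d^4 - 4*d^3 - 29*d^2 + 156*d - 180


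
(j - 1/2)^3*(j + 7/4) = j^4 + j^3/4 - 15*j^2/8 + 19*j/16 - 7/32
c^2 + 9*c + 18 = (c + 3)*(c + 6)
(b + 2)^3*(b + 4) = b^4 + 10*b^3 + 36*b^2 + 56*b + 32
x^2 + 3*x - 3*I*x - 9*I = (x + 3)*(x - 3*I)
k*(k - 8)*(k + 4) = k^3 - 4*k^2 - 32*k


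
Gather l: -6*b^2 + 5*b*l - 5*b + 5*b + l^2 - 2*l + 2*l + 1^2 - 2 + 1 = -6*b^2 + 5*b*l + l^2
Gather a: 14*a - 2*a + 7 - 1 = 12*a + 6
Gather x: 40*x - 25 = 40*x - 25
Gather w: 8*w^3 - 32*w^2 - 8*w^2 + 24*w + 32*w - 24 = 8*w^3 - 40*w^2 + 56*w - 24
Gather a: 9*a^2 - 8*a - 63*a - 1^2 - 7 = 9*a^2 - 71*a - 8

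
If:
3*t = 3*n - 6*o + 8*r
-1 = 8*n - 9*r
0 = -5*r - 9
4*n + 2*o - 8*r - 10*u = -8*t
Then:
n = -43/20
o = -5*u/7 - 249/70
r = -9/5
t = 10*u/7 + 23/140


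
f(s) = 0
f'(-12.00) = 0.00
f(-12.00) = 0.00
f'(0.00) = 0.00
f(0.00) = 0.00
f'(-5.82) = 0.00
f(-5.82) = 0.00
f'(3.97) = 0.00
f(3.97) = 0.00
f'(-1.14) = 0.00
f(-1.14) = 0.00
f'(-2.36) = 0.00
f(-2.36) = 0.00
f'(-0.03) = 0.00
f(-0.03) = 0.00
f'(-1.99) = 0.00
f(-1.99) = 0.00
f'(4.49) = 0.00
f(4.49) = 0.00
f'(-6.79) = 0.00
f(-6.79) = 0.00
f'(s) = 0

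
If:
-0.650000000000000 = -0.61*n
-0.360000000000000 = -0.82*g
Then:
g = 0.44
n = 1.07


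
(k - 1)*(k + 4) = k^2 + 3*k - 4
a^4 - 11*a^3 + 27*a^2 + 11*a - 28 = (a - 7)*(a - 4)*(a - 1)*(a + 1)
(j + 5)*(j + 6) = j^2 + 11*j + 30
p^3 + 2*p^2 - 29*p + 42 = (p - 3)*(p - 2)*(p + 7)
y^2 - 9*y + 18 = (y - 6)*(y - 3)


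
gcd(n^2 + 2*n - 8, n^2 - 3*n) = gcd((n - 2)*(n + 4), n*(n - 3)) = 1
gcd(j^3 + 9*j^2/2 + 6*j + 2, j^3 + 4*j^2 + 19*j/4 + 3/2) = j^2 + 5*j/2 + 1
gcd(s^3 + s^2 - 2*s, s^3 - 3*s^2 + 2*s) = s^2 - s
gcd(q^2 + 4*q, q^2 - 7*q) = q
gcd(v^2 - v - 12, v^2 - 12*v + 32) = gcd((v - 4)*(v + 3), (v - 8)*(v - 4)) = v - 4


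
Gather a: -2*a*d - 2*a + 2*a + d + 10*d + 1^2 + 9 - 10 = -2*a*d + 11*d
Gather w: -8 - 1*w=-w - 8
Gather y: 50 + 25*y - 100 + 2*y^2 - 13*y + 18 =2*y^2 + 12*y - 32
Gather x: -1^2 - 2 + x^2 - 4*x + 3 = x^2 - 4*x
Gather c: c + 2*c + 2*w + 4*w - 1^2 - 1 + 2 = 3*c + 6*w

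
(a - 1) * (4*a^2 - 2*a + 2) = 4*a^3 - 6*a^2 + 4*a - 2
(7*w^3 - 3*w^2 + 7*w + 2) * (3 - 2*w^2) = -14*w^5 + 6*w^4 + 7*w^3 - 13*w^2 + 21*w + 6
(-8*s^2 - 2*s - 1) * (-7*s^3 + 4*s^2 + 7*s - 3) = 56*s^5 - 18*s^4 - 57*s^3 + 6*s^2 - s + 3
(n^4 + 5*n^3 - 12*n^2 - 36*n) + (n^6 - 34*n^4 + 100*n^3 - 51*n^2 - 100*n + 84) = n^6 - 33*n^4 + 105*n^3 - 63*n^2 - 136*n + 84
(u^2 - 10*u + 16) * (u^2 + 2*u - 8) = u^4 - 8*u^3 - 12*u^2 + 112*u - 128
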